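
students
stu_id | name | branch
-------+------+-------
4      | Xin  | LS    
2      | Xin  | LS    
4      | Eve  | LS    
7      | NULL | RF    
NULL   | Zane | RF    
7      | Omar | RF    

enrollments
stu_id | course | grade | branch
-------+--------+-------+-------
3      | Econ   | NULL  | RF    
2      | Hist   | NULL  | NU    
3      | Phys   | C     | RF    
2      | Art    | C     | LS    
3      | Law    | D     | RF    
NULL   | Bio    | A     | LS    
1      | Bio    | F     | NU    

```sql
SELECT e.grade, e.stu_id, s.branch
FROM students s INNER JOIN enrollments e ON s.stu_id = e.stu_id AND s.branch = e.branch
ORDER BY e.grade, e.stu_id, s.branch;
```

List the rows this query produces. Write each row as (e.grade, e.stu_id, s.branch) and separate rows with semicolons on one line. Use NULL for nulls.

INNER JOIN keeps only pairs where the ON condition holds.
Matching on s.stu_id = e.stu_id AND s.branch = e.branch. A NULL in a compared column never satisfies the condition.
Matched pairs: 1.

(C, 2, LS)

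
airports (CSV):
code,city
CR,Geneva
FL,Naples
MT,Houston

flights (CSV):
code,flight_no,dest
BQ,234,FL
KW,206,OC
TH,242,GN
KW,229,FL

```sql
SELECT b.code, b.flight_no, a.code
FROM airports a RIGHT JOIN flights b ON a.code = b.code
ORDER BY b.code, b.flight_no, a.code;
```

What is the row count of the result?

4

RIGHT JOIN keeps every row from `flights`; unmatched rows get NULL for `airports`'s columns.
Matching on a.code = b.code.
Matched pairs: 0; unmatched b rows kept: 4.
Total: 0 matched + 4 padded = 4 rows.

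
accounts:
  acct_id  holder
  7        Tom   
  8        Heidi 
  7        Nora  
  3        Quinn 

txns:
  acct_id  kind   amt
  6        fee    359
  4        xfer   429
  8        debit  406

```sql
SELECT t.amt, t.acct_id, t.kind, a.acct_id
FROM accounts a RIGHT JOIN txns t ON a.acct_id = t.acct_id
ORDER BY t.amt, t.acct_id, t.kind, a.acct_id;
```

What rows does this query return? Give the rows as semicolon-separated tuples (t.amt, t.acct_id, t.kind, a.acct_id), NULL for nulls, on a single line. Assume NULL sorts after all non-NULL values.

(359, 6, fee, NULL); (406, 8, debit, 8); (429, 4, xfer, NULL)

RIGHT JOIN keeps every row from `txns`; unmatched rows get NULL for `accounts`'s columns.
Matching on a.acct_id = t.acct_id.
- a[0] acct_id=7 → no match.
- a[1] acct_id=8 → 1 match(es) in t → 1 row(s).
- a[2] acct_id=7 → no match.
- a[3] acct_id=3 → no match.
- plus 2 unmatched t row(s), each kept with NULL a columns.
After projecting and ordering:
t.amt | t.acct_id | t.kind | a.acct_id
359 | 6 | fee | NULL
406 | 8 | debit | 8
429 | 4 | xfer | NULL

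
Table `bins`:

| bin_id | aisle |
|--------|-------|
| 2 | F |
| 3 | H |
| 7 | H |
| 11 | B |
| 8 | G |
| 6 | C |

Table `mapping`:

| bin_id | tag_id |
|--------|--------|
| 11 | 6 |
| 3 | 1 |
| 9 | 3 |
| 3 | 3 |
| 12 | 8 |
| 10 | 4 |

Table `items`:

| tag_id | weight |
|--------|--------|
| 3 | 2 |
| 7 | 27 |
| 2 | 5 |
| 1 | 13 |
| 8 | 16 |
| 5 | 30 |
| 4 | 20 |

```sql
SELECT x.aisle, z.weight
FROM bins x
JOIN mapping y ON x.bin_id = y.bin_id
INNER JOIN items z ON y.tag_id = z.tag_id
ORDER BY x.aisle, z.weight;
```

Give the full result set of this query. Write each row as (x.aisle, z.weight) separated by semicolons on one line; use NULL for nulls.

(H, 2); (H, 13)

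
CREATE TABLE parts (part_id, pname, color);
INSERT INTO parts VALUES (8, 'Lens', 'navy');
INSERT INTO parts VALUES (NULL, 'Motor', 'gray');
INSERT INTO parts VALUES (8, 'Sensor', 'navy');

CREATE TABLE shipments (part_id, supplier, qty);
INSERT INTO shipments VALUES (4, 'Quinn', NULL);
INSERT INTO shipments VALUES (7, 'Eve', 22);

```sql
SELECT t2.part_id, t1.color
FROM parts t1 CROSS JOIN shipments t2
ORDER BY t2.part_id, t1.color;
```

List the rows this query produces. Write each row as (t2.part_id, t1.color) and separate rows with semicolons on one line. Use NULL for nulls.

(4, gray); (4, navy); (4, navy); (7, gray); (7, navy); (7, navy)

CROSS JOIN pairs every row of `parts` with every row of `shipments`: 3 × 2 = 6 rows.
After projecting and ordering:
t2.part_id | t1.color
4 | gray
4 | navy
4 | navy
7 | gray
7 | navy
7 | navy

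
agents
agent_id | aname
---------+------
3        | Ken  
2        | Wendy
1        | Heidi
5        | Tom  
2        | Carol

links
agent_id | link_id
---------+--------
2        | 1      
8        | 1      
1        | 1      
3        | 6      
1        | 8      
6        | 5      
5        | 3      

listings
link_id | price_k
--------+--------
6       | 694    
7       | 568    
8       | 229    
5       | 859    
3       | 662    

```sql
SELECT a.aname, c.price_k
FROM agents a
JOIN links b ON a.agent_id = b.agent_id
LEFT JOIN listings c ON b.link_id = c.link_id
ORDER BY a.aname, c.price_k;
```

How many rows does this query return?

6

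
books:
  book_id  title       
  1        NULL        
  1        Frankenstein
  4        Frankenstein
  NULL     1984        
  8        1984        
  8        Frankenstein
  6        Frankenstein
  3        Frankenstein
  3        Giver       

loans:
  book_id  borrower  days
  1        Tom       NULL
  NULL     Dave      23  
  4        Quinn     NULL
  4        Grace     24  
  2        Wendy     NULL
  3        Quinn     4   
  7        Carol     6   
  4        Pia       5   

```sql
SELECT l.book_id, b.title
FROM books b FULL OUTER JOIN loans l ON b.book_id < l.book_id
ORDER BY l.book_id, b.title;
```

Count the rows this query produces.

27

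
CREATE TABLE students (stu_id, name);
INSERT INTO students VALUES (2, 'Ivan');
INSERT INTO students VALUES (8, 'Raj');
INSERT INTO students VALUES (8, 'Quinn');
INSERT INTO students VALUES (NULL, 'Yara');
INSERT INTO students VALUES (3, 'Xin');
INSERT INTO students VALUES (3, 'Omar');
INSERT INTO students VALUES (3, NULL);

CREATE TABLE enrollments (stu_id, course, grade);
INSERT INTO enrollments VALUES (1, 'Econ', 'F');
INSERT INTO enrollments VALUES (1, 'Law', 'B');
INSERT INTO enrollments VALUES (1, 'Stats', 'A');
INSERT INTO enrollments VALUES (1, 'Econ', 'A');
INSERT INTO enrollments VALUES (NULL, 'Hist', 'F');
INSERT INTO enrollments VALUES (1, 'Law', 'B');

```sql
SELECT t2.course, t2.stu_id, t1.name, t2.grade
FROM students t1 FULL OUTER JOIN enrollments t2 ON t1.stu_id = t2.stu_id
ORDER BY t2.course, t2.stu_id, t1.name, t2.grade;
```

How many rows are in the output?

13

FULL OUTER JOIN keeps every row from both sides; unmatched rows get NULL for the other side's columns.
Matching on t1.stu_id = t2.stu_id. A NULL in a compared column never satisfies the condition.
Matched pairs: 0; unmatched t1 rows kept: 7; unmatched t2 rows kept: 6.
Total: 0 matched + 13 padded = 13 rows.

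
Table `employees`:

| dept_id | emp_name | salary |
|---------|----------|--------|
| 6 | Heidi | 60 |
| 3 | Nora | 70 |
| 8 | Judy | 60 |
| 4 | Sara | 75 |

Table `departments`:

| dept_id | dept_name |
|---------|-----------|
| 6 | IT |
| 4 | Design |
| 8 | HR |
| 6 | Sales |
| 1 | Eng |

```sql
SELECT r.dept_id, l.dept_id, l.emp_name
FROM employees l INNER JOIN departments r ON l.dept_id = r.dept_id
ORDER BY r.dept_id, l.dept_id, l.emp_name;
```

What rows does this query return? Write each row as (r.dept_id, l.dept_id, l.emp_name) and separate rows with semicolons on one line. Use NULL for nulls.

(4, 4, Sara); (6, 6, Heidi); (6, 6, Heidi); (8, 8, Judy)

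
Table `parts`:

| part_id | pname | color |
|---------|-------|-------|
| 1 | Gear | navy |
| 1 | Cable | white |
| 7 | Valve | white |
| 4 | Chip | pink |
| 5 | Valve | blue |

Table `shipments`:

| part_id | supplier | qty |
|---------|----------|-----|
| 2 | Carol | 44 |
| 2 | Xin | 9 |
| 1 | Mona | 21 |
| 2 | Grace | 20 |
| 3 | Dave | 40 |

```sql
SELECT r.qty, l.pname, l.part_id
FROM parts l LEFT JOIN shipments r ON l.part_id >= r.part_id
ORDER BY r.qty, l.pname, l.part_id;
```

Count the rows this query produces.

17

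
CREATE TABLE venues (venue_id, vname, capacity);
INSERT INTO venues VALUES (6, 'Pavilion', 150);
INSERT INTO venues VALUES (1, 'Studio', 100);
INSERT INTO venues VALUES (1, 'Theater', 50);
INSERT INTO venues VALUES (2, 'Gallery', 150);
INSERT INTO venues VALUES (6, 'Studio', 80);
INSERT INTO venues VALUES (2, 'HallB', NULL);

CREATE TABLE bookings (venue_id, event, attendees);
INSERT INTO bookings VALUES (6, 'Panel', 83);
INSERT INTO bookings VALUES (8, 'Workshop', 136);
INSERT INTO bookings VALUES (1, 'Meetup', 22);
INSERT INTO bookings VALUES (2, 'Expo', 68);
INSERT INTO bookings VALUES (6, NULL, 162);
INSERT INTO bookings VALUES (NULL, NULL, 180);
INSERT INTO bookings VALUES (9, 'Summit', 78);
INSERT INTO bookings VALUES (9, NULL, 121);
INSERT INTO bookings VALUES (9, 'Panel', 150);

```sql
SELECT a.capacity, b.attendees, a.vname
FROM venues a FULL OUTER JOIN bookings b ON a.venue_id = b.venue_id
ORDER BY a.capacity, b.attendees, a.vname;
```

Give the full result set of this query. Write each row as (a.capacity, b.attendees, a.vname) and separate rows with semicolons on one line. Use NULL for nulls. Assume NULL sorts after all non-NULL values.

(50, 22, Theater); (80, 83, Studio); (80, 162, Studio); (100, 22, Studio); (150, 68, Gallery); (150, 83, Pavilion); (150, 162, Pavilion); (NULL, 68, HallB); (NULL, 78, NULL); (NULL, 121, NULL); (NULL, 136, NULL); (NULL, 150, NULL); (NULL, 180, NULL)

FULL OUTER JOIN keeps every row from both sides; unmatched rows get NULL for the other side's columns.
Matching on a.venue_id = b.venue_id. A NULL in a compared column never satisfies the condition.
- venue_id=6: 2 matching b row(s), so 2 row(s) emitted.
- venue_id=1: 1 matching b row(s), so 1 row(s) emitted.
- venue_id=1: 1 matching b row(s), so 1 row(s) emitted.
- venue_id=2: 1 matching b row(s), so 1 row(s) emitted.
- venue_id=6: 2 matching b row(s), so 2 row(s) emitted.
- venue_id=2: 1 matching b row(s), so 1 row(s) emitted.
- 5 b row(s) had no a match → kept, a columns NULL.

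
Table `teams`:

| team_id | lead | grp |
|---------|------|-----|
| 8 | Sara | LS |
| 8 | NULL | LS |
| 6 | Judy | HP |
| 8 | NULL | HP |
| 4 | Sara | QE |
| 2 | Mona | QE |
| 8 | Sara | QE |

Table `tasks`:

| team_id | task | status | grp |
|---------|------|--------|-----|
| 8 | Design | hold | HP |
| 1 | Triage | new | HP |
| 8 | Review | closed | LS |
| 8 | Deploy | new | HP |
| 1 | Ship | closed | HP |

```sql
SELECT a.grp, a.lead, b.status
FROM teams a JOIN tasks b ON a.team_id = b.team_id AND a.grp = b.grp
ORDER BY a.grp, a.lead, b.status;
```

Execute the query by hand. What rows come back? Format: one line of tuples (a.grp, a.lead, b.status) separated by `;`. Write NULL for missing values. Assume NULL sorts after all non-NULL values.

INNER JOIN keeps only pairs where the ON condition holds.
Matching on a.team_id = b.team_id AND a.grp = b.grp.
- a (team_id=8, grp=LS) pairs with 1 row(s) of b.
- a (team_id=8, grp=LS) pairs with 1 row(s) of b.
- a (team_id=6, grp=HP) has no partner → excluded.
- a (team_id=8, grp=HP) pairs with 2 row(s) of b.
- a (team_id=4, grp=QE) has no partner → excluded.
- a (team_id=2, grp=QE) has no partner → excluded.
- a (team_id=8, grp=QE) has no partner → excluded.
After projecting and ordering:
a.grp | a.lead | b.status
HP | NULL | hold
HP | NULL | new
LS | Sara | closed
LS | NULL | closed

(HP, NULL, hold); (HP, NULL, new); (LS, Sara, closed); (LS, NULL, closed)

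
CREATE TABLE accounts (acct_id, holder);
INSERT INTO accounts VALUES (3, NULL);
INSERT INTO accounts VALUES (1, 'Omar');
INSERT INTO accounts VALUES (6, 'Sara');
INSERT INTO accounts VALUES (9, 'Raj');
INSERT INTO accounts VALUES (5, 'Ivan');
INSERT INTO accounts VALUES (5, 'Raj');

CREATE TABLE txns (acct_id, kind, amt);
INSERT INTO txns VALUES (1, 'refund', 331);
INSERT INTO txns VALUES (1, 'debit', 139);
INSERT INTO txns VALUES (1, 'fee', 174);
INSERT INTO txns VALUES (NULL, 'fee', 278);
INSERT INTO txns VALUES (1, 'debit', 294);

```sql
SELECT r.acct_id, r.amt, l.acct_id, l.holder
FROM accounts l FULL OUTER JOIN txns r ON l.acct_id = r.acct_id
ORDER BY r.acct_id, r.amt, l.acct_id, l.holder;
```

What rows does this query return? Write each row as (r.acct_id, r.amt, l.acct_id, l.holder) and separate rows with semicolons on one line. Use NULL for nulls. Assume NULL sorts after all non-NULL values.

(1, 139, 1, Omar); (1, 174, 1, Omar); (1, 294, 1, Omar); (1, 331, 1, Omar); (NULL, 278, NULL, NULL); (NULL, NULL, 3, NULL); (NULL, NULL, 5, Ivan); (NULL, NULL, 5, Raj); (NULL, NULL, 6, Sara); (NULL, NULL, 9, Raj)

FULL OUTER JOIN keeps every row from both sides; unmatched rows get NULL for the other side's columns.
Matching on l.acct_id = r.acct_id. A NULL in a compared column never satisfies the condition.
- l row (acct_id=3): no match → kept, r columns NULL.
- l row (acct_id=1): matches 4 r row(s) → 4 output row(s).
- l row (acct_id=6): no match → kept, r columns NULL.
- l row (acct_id=9): no match → kept, r columns NULL.
- l row (acct_id=5): no match → kept, r columns NULL.
- l row (acct_id=5): no match → kept, r columns NULL.
- plus 1 unmatched r row(s), each kept with NULL l columns.
After projecting and ordering:
r.acct_id | r.amt | l.acct_id | l.holder
1 | 139 | 1 | Omar
1 | 174 | 1 | Omar
1 | 294 | 1 | Omar
1 | 331 | 1 | Omar
NULL | 278 | NULL | NULL
NULL | NULL | 3 | NULL
NULL | NULL | 5 | Ivan
NULL | NULL | 5 | Raj
NULL | NULL | 6 | Sara
NULL | NULL | 9 | Raj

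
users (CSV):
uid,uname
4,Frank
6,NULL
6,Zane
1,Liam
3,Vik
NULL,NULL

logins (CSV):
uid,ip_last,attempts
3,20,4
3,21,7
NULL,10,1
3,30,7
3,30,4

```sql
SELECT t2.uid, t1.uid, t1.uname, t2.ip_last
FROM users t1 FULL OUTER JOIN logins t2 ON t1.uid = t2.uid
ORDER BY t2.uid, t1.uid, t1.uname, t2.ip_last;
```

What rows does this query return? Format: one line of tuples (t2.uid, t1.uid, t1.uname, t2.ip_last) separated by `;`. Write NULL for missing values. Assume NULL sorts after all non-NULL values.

(3, 3, Vik, 20); (3, 3, Vik, 21); (3, 3, Vik, 30); (3, 3, Vik, 30); (NULL, 1, Liam, NULL); (NULL, 4, Frank, NULL); (NULL, 6, Zane, NULL); (NULL, 6, NULL, NULL); (NULL, NULL, NULL, 10); (NULL, NULL, NULL, NULL)

FULL OUTER JOIN keeps every row from both sides; unmatched rows get NULL for the other side's columns.
Matching on t1.uid = t2.uid. A NULL in a compared column never satisfies the condition.
- t1 row (uid=4): no match → kept, t2 columns NULL.
- t1 row (uid=6): no match → kept, t2 columns NULL.
- t1 row (uid=6): no match → kept, t2 columns NULL.
- t1 row (uid=1): no match → kept, t2 columns NULL.
- t1 row (uid=3): matches 4 t2 row(s) → 4 output row(s).
- t1 row (uid=NULL): no match → kept, t2 columns NULL.
- 1 t2 row(s) had no t1 match → kept, t1 columns NULL.
After projecting and ordering:
t2.uid | t1.uid | t1.uname | t2.ip_last
3 | 3 | Vik | 20
3 | 3 | Vik | 21
3 | 3 | Vik | 30
3 | 3 | Vik | 30
NULL | 1 | Liam | NULL
NULL | 4 | Frank | NULL
NULL | 6 | Zane | NULL
NULL | 6 | NULL | NULL
NULL | NULL | NULL | 10
NULL | NULL | NULL | NULL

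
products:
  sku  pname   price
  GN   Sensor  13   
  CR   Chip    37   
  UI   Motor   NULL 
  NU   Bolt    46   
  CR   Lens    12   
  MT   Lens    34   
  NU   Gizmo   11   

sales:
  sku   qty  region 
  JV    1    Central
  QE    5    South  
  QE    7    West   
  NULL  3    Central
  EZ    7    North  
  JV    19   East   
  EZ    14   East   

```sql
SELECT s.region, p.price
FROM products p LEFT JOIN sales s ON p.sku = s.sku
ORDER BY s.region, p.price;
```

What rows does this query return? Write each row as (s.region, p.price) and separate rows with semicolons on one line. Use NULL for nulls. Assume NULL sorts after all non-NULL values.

(NULL, 11); (NULL, 12); (NULL, 13); (NULL, 34); (NULL, 37); (NULL, 46); (NULL, NULL)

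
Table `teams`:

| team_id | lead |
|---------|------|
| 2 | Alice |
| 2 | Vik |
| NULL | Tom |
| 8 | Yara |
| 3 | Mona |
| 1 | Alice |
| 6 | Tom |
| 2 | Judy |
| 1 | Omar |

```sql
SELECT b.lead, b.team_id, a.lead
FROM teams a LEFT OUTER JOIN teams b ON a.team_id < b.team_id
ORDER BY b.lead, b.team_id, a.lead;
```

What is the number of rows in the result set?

LEFT JOIN keeps every row from `teams a`; unmatched rows get NULL for `teams b`'s columns.
Matching on a.team_id < b.team_id. A NULL in a compared column never satisfies the condition.
- a (team_id=2) pairs with 3 row(s) of b.
- a (team_id=2) pairs with 3 row(s) of b.
- a (team_id=NULL) has no partner → padded with NULL.
- a (team_id=8) has no partner → padded with NULL.
- a (team_id=3) pairs with 2 row(s) of b.
- a (team_id=1) pairs with 6 row(s) of b.
- a (team_id=6) pairs with 1 row(s) of b.
- a (team_id=2) pairs with 3 row(s) of b.
- a (team_id=1) pairs with 6 row(s) of b.
Total: 24 matched + 2 padded = 26 rows.

26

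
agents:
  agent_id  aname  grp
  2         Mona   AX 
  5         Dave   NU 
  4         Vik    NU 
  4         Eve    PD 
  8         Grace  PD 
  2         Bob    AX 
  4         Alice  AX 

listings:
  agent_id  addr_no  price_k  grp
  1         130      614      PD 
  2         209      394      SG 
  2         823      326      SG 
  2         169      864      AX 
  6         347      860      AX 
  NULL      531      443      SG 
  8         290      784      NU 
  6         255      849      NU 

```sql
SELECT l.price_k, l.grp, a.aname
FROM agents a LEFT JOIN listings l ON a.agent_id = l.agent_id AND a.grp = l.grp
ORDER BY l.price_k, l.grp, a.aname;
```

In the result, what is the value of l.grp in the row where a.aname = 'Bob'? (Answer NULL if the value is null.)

AX

LEFT JOIN keeps every row from `agents`; unmatched rows get NULL for `listings`'s columns.
Matching on a.agent_id = l.agent_id AND a.grp = l.grp. A NULL in a compared column never satisfies the condition.
Matched pairs: 2; unmatched a rows kept: 5.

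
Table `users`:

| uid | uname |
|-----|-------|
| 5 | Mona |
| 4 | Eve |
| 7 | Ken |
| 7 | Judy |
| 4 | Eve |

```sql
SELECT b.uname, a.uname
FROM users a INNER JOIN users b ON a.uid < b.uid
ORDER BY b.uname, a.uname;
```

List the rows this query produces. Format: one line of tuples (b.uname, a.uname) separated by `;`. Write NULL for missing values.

(Judy, Eve); (Judy, Eve); (Judy, Mona); (Ken, Eve); (Ken, Eve); (Ken, Mona); (Mona, Eve); (Mona, Eve)

INNER JOIN keeps only pairs where the ON condition holds.
Matching on a.uid < b.uid.
- a row (uid=5): matches 2 b row(s) → 2 output row(s).
- a row (uid=4): matches 3 b row(s) → 3 output row(s).
- a row (uid=7): no match → dropped.
- a row (uid=7): no match → dropped.
- a row (uid=4): matches 3 b row(s) → 3 output row(s).
After projecting and ordering:
b.uname | a.uname
Judy | Eve
Judy | Eve
Judy | Mona
Ken | Eve
Ken | Eve
Ken | Mona
Mona | Eve
Mona | Eve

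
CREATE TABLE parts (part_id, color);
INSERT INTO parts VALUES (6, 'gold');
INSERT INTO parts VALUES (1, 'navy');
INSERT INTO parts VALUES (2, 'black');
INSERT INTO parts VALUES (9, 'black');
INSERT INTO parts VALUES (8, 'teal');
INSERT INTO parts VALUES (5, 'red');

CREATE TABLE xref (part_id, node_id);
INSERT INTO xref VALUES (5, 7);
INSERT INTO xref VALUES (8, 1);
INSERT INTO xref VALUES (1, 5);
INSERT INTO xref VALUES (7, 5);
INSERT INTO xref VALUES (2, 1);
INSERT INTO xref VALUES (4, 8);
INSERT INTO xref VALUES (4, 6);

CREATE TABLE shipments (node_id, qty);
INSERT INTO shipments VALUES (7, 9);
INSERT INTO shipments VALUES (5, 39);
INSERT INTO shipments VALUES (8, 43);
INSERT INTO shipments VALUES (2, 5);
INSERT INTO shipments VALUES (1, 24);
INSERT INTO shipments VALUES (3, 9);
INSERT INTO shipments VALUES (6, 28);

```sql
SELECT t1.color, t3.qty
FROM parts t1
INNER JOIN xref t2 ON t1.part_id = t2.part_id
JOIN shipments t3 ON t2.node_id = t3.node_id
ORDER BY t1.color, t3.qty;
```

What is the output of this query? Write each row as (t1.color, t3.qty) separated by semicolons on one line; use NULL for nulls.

(black, 24); (navy, 39); (red, 9); (teal, 24)

Joins associate left-to-right: parts INNER JOIN xref on part_id gives 4 intermediate row(s).
Then INNER JOIN `shipments t3` on node_id: keep only rows whose t2.node_id appears in t3.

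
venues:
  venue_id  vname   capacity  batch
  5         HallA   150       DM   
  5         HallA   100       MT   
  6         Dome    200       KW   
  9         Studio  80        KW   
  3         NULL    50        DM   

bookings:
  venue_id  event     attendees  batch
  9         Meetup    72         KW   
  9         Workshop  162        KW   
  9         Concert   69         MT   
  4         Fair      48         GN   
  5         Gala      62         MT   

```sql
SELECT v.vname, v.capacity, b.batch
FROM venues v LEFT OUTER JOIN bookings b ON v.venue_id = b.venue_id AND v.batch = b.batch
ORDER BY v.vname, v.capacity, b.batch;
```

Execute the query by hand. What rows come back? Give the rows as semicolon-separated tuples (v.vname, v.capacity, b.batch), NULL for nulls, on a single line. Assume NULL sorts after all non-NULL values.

(Dome, 200, NULL); (HallA, 100, MT); (HallA, 150, NULL); (Studio, 80, KW); (Studio, 80, KW); (NULL, 50, NULL)

LEFT JOIN keeps every row from `venues`; unmatched rows get NULL for `bookings`'s columns.
Matching on v.venue_id = b.venue_id AND v.batch = b.batch.
Matched pairs: 3; unmatched v rows kept: 3.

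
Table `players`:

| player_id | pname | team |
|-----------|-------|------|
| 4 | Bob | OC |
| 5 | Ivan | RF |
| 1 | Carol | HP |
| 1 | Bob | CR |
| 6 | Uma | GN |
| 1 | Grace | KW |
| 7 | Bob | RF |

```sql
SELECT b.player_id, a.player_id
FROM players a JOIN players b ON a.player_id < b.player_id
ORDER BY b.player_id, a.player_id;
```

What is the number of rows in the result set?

18

INNER JOIN keeps only pairs where the ON condition holds.
Matching on a.player_id < b.player_id.
Matched pairs: 18.
Total: 18 rows.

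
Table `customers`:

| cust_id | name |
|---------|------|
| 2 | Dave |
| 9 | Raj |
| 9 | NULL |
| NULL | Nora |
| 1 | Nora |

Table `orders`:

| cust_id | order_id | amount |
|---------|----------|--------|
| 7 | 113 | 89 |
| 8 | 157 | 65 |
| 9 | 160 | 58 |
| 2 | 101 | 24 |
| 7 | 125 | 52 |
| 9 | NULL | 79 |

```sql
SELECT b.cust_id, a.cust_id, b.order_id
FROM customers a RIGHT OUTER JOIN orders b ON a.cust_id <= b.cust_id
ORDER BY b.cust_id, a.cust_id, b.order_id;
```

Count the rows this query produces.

16

RIGHT JOIN keeps every row from `orders`; unmatched rows get NULL for `customers`'s columns.
Matching on a.cust_id <= b.cust_id. A NULL in a compared column never satisfies the condition.
- a row (cust_id=2): matches 6 b row(s) → 6 output row(s).
- a row (cust_id=9): matches 2 b row(s) → 2 output row(s).
- a row (cust_id=9): matches 2 b row(s) → 2 output row(s).
- a row (cust_id=NULL): no match.
- a row (cust_id=1): matches 6 b row(s) → 6 output row(s).
- every b row matched at least one a row.
Total: 16 rows.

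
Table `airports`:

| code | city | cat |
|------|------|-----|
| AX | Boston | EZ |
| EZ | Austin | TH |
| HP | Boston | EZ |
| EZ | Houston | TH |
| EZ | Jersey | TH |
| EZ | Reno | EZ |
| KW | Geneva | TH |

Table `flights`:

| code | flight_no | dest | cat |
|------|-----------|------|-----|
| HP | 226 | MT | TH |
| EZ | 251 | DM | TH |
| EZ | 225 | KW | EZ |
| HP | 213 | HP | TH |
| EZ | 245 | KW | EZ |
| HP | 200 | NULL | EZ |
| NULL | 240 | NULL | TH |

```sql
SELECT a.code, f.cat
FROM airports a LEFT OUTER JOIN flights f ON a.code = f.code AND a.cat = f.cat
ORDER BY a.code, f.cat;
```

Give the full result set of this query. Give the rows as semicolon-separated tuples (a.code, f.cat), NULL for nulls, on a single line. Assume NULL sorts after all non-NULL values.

(AX, NULL); (EZ, EZ); (EZ, EZ); (EZ, TH); (EZ, TH); (EZ, TH); (HP, EZ); (KW, NULL)

LEFT JOIN keeps every row from `airports`; unmatched rows get NULL for `flights`'s columns.
Matching on a.code = f.code AND a.cat = f.cat. A NULL in a compared column never satisfies the condition.
Matched pairs: 6; unmatched a rows kept: 2.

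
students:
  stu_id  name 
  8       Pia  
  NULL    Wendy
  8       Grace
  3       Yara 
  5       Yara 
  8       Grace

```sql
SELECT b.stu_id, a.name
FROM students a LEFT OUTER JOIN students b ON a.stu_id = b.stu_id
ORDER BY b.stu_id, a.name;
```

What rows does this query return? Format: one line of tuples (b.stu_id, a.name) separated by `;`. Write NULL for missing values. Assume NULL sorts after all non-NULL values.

(3, Yara); (5, Yara); (8, Grace); (8, Grace); (8, Grace); (8, Grace); (8, Grace); (8, Grace); (8, Pia); (8, Pia); (8, Pia); (NULL, Wendy)

LEFT JOIN keeps every row from `students a`; unmatched rows get NULL for `students b`'s columns.
Matching on a.stu_id = b.stu_id. A NULL in a compared column never satisfies the condition.
- a row (stu_id=8): matches 3 b row(s) → 3 output row(s).
- a row (stu_id=NULL): no match → kept, b columns NULL.
- a row (stu_id=8): matches 3 b row(s) → 3 output row(s).
- a row (stu_id=3): matches 1 b row(s) → 1 output row(s).
- a row (stu_id=5): matches 1 b row(s) → 1 output row(s).
- a row (stu_id=8): matches 3 b row(s) → 3 output row(s).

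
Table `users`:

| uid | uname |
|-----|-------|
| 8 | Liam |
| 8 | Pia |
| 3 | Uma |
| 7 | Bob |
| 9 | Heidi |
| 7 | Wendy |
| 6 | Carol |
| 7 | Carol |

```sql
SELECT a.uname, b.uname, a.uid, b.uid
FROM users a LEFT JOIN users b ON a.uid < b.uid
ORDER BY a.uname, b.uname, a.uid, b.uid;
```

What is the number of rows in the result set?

25

LEFT JOIN keeps every row from `users a`; unmatched rows get NULL for `users b`'s columns.
Matching on a.uid < b.uid.
- a (uid=8) pairs with 1 row(s) of b.
- a (uid=8) pairs with 1 row(s) of b.
- a (uid=3) pairs with 7 row(s) of b.
- a (uid=7) pairs with 3 row(s) of b.
- a (uid=9) has no partner → padded with NULL.
- a (uid=7) pairs with 3 row(s) of b.
- a (uid=6) pairs with 6 row(s) of b.
- a (uid=7) pairs with 3 row(s) of b.
Total: 24 matched + 1 padded = 25 rows.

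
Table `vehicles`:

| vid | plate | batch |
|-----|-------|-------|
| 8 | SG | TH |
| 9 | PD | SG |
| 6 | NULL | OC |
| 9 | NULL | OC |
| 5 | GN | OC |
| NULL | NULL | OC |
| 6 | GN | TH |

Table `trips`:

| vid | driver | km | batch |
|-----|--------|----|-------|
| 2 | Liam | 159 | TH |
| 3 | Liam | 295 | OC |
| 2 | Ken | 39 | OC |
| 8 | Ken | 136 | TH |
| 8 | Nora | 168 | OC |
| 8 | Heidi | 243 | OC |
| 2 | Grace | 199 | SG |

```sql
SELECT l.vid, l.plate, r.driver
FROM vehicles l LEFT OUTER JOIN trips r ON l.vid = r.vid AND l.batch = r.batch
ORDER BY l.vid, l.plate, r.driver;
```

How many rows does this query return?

LEFT JOIN keeps every row from `vehicles`; unmatched rows get NULL for `trips`'s columns.
Matching on l.vid = r.vid AND l.batch = r.batch. A NULL in a compared column never satisfies the condition.
- l (vid=8, batch=TH) pairs with 1 row(s) of r.
- l (vid=9, batch=SG) has no partner → padded with NULL.
- l (vid=6, batch=OC) has no partner → padded with NULL.
- l (vid=9, batch=OC) has no partner → padded with NULL.
- l (vid=5, batch=OC) has no partner → padded with NULL.
- l (vid=NULL, batch=OC) has no partner → padded with NULL.
- l (vid=6, batch=TH) has no partner → padded with NULL.
Total: 1 matched + 6 padded = 7 rows.

7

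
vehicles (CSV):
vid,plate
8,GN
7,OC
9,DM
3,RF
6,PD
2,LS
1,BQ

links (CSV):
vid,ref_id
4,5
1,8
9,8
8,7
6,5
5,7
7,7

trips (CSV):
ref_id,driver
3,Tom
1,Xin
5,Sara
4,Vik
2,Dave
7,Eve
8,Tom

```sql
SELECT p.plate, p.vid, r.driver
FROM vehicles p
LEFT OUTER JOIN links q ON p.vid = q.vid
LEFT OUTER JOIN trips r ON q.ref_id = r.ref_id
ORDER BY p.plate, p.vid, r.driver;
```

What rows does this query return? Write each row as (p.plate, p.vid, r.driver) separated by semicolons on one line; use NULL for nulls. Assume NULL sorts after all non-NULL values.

(BQ, 1, Tom); (DM, 9, Tom); (GN, 8, Eve); (LS, 2, NULL); (OC, 7, Eve); (PD, 6, Sara); (RF, 3, NULL)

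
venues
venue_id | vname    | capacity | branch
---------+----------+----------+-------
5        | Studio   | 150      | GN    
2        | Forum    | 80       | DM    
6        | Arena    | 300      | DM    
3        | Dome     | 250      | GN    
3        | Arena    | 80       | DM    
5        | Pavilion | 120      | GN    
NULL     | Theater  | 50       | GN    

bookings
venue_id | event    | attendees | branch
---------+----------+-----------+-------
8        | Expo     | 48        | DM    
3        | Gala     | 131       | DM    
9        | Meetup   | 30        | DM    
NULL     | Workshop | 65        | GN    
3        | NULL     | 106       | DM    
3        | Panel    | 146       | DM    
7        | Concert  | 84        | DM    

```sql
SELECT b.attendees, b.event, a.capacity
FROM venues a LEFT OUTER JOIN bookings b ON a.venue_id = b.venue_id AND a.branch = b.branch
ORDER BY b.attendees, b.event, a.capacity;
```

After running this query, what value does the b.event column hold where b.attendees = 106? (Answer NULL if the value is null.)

NULL

LEFT JOIN keeps every row from `venues`; unmatched rows get NULL for `bookings`'s columns.
Matching on a.venue_id = b.venue_id AND a.branch = b.branch. A NULL in a compared column never satisfies the condition.
Matched pairs: 3; unmatched a rows kept: 6.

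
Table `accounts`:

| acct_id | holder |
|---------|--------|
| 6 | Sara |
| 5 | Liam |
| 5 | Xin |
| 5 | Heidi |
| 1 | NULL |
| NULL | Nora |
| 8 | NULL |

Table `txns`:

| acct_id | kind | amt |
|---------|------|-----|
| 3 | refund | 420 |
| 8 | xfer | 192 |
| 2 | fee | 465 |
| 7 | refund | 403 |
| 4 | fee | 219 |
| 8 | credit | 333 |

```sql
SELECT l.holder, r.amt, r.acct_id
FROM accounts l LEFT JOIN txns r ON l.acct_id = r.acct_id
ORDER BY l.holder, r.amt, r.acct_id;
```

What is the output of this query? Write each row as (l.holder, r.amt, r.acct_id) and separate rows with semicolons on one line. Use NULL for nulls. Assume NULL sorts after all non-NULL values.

LEFT JOIN keeps every row from `accounts`; unmatched rows get NULL for `txns`'s columns.
Matching on l.acct_id = r.acct_id. A NULL in a compared column never satisfies the condition.
- acct_id=6: no r row matches, row kept with r columns NULL.
- acct_id=5: no r row matches, row kept with r columns NULL.
- acct_id=5: no r row matches, row kept with r columns NULL.
- acct_id=5: no r row matches, row kept with r columns NULL.
- acct_id=1: no r row matches, row kept with r columns NULL.
- acct_id=NULL: no r row matches, row kept with r columns NULL.
- acct_id=8: 2 matching r row(s), so 2 row(s) emitted.
After projecting and ordering:
l.holder | r.amt | r.acct_id
Heidi | NULL | NULL
Liam | NULL | NULL
Nora | NULL | NULL
Sara | NULL | NULL
Xin | NULL | NULL
NULL | 192 | 8
NULL | 333 | 8
NULL | NULL | NULL

(Heidi, NULL, NULL); (Liam, NULL, NULL); (Nora, NULL, NULL); (Sara, NULL, NULL); (Xin, NULL, NULL); (NULL, 192, 8); (NULL, 333, 8); (NULL, NULL, NULL)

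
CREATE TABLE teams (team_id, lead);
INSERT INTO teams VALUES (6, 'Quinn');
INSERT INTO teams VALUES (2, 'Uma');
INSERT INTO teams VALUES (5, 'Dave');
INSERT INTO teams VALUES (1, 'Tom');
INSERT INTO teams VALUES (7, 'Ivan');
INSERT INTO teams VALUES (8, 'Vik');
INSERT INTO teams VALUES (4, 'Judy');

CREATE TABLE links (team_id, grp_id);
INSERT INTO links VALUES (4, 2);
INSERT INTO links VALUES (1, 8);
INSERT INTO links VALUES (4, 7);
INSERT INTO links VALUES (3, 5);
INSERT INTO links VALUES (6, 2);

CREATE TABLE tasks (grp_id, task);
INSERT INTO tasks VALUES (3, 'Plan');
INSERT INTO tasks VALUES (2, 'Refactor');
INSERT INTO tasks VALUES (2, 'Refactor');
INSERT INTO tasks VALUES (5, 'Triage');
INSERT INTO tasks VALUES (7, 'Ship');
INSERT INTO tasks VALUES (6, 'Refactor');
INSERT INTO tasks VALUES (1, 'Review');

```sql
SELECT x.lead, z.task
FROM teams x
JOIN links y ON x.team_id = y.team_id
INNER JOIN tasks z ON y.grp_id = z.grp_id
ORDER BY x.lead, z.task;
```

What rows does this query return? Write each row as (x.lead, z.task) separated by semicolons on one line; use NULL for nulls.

(Judy, Refactor); (Judy, Refactor); (Judy, Ship); (Quinn, Refactor); (Quinn, Refactor)

Evaluate left to right. First `teams x INNER JOIN links y` on team_id: 4 row(s).
Then INNER JOIN `tasks z` on grp_id: keep only rows whose y.grp_id appears in z.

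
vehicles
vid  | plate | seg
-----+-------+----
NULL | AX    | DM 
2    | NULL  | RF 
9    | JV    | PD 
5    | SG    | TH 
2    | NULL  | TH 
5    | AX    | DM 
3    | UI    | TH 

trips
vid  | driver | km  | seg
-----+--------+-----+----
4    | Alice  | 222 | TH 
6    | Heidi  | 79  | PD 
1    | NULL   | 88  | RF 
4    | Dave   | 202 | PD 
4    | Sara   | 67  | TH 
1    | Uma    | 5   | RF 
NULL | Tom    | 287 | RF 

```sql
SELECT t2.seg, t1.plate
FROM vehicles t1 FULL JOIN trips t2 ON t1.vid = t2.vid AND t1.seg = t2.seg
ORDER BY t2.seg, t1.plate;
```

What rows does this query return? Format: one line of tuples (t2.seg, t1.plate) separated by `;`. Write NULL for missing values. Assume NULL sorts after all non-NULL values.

FULL OUTER JOIN keeps every row from both sides; unmatched rows get NULL for the other side's columns.
Matching on t1.vid = t2.vid AND t1.seg = t2.seg. A NULL in a compared column never satisfies the condition.
- t1 (vid=NULL, seg=DM) has no partner → padded with NULL.
- t1 (vid=2, seg=RF) has no partner → padded with NULL.
- t1 (vid=9, seg=PD) has no partner → padded with NULL.
- t1 (vid=5, seg=TH) has no partner → padded with NULL.
- t1 (vid=2, seg=TH) has no partner → padded with NULL.
- t1 (vid=5, seg=DM) has no partner → padded with NULL.
- t1 (vid=3, seg=TH) has no partner → padded with NULL.
- 7 row(s) from t2 found no t1 partner → padded with NULL.

(PD, NULL); (PD, NULL); (RF, NULL); (RF, NULL); (RF, NULL); (TH, NULL); (TH, NULL); (NULL, AX); (NULL, AX); (NULL, JV); (NULL, SG); (NULL, UI); (NULL, NULL); (NULL, NULL)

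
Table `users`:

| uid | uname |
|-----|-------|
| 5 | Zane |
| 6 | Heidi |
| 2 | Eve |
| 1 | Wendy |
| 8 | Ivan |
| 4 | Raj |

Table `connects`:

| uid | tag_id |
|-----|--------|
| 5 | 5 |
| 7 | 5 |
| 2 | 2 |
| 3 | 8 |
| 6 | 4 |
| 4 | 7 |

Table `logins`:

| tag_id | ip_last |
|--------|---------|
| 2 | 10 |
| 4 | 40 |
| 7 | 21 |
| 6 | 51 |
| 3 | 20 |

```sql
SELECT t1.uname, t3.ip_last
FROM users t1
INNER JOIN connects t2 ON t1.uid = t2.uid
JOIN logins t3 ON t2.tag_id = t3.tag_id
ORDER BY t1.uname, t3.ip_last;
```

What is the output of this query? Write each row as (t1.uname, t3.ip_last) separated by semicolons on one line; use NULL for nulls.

(Eve, 10); (Heidi, 40); (Raj, 21)

Evaluate left to right. First `users t1 INNER JOIN connects t2` on uid: 4 row(s).
Then INNER JOIN `logins t3` on tag_id: keep only rows whose t2.tag_id appears in t3.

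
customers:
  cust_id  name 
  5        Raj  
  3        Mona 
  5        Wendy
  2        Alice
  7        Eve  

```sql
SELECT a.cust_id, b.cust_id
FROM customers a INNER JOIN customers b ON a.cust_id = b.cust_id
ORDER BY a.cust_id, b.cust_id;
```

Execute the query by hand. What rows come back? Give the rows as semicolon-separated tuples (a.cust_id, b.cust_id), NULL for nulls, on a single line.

INNER JOIN keeps only pairs where the ON condition holds.
Matching on a.cust_id = b.cust_id.
- a row (cust_id=5): matches 2 b row(s) → 2 output row(s).
- a row (cust_id=3): matches 1 b row(s) → 1 output row(s).
- a row (cust_id=5): matches 2 b row(s) → 2 output row(s).
- a row (cust_id=2): matches 1 b row(s) → 1 output row(s).
- a row (cust_id=7): matches 1 b row(s) → 1 output row(s).
After projecting and ordering:
a.cust_id | b.cust_id
2 | 2
3 | 3
5 | 5
5 | 5
5 | 5
5 | 5
7 | 7

(2, 2); (3, 3); (5, 5); (5, 5); (5, 5); (5, 5); (7, 7)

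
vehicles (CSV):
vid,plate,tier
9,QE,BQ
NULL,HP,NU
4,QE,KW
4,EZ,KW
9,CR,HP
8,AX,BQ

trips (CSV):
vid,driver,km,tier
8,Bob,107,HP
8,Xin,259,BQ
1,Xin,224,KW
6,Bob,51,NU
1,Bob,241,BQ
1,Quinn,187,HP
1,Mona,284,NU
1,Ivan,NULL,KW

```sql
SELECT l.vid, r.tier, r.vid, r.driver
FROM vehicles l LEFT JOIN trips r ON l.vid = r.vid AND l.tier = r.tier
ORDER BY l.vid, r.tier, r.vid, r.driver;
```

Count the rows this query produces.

LEFT JOIN keeps every row from `vehicles`; unmatched rows get NULL for `trips`'s columns.
Matching on l.vid = r.vid AND l.tier = r.tier. A NULL in a compared column never satisfies the condition.
- vid=9, tier=BQ: no r row matches, row kept with r columns NULL.
- vid=NULL, tier=NU: no r row matches, row kept with r columns NULL.
- vid=4, tier=KW: no r row matches, row kept with r columns NULL.
- vid=4, tier=KW: no r row matches, row kept with r columns NULL.
- vid=9, tier=HP: no r row matches, row kept with r columns NULL.
- vid=8, tier=BQ: 1 matching r row(s), so 1 row(s) emitted.
Total: 1 matched + 5 padded = 6 rows.

6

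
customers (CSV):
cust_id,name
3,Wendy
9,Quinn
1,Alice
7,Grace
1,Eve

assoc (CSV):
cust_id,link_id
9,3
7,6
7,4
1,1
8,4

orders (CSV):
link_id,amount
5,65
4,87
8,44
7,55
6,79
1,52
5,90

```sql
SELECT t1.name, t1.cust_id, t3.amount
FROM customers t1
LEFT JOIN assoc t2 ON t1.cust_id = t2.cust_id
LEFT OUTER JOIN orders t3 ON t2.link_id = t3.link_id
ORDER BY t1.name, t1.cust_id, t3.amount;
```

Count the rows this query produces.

6

Evaluate left to right. First `customers t1 LEFT JOIN assoc t2` on cust_id: 6 row(s).
Then LEFT JOIN `orders t3` on link_id: each of those 6 rows is kept; rows whose t2.link_id has no match in t3 get NULL for t3's columns.
Result: 6 row(s).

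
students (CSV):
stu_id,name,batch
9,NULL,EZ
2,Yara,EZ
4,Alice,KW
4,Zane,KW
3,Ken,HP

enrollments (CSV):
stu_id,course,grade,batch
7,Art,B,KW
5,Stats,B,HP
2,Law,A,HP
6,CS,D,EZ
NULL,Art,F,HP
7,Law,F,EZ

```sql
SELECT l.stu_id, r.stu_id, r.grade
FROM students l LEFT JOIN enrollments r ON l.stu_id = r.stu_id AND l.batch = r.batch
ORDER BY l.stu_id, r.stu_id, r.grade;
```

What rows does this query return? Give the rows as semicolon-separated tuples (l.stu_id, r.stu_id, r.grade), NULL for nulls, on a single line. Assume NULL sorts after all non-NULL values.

(2, NULL, NULL); (3, NULL, NULL); (4, NULL, NULL); (4, NULL, NULL); (9, NULL, NULL)

LEFT JOIN keeps every row from `students`; unmatched rows get NULL for `enrollments`'s columns.
Matching on l.stu_id = r.stu_id AND l.batch = r.batch. A NULL in a compared column never satisfies the condition.
- l[0] stu_id=9, batch=EZ → no match; kept with NULLs on the r side.
- l[1] stu_id=2, batch=EZ → no match; kept with NULLs on the r side.
- l[2] stu_id=4, batch=KW → no match; kept with NULLs on the r side.
- l[3] stu_id=4, batch=KW → no match; kept with NULLs on the r side.
- l[4] stu_id=3, batch=HP → no match; kept with NULLs on the r side.
After projecting and ordering:
l.stu_id | r.stu_id | r.grade
2 | NULL | NULL
3 | NULL | NULL
4 | NULL | NULL
4 | NULL | NULL
9 | NULL | NULL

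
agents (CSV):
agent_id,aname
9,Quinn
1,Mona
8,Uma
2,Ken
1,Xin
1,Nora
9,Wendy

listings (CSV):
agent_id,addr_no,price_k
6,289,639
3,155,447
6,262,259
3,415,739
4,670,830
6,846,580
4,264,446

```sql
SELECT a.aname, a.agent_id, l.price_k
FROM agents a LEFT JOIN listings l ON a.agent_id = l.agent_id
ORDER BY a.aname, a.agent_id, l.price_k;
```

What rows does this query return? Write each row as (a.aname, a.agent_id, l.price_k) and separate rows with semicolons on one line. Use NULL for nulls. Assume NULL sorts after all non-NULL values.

(Ken, 2, NULL); (Mona, 1, NULL); (Nora, 1, NULL); (Quinn, 9, NULL); (Uma, 8, NULL); (Wendy, 9, NULL); (Xin, 1, NULL)

LEFT JOIN keeps every row from `agents`; unmatched rows get NULL for `listings`'s columns.
Matching on a.agent_id = l.agent_id.
Matched pairs: 0; unmatched a rows kept: 7.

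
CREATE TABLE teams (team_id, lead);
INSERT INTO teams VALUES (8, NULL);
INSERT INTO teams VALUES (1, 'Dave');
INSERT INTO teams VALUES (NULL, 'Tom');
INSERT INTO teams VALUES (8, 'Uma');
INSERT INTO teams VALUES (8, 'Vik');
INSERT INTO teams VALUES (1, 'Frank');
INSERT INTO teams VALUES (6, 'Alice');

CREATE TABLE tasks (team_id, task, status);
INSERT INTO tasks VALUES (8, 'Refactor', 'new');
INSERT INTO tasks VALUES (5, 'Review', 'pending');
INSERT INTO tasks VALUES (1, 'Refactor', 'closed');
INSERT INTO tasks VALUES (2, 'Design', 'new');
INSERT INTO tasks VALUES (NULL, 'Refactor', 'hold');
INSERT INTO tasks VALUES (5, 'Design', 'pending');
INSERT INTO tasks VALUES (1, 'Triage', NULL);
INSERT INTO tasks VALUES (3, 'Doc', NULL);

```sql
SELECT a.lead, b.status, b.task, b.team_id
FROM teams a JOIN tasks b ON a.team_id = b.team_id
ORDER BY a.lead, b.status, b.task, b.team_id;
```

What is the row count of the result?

7

INNER JOIN keeps only pairs where the ON condition holds.
Matching on a.team_id = b.team_id. A NULL in a compared column never satisfies the condition.
- a row (team_id=8): matches 1 b row(s) → 1 output row(s).
- a row (team_id=1): matches 2 b row(s) → 2 output row(s).
- a row (team_id=NULL): no match → dropped.
- a row (team_id=8): matches 1 b row(s) → 1 output row(s).
- a row (team_id=8): matches 1 b row(s) → 1 output row(s).
- a row (team_id=1): matches 2 b row(s) → 2 output row(s).
- a row (team_id=6): no match → dropped.
Total: 7 rows.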